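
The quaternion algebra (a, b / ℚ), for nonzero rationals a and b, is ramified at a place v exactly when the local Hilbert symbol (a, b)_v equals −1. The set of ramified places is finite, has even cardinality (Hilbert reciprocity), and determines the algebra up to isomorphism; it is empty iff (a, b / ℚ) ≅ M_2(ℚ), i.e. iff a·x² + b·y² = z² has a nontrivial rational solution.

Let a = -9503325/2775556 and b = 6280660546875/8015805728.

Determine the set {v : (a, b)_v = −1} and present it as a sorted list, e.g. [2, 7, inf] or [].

[]

Mod squares: a ≡ -13, b ≡ 22. Check v ∈ {∞, 2, 3, 5, 7, 11, 13, 17, 19, 31}.
v=11: a=11^0·(≡5), b=11^1·(≡10) mod 11; (5|11)=+1, (10|11)=-1; (−1)^{0·1·5}·(+1)^1·(-1)^0 = +1.
v=17: a=17^-2·(≡2), b=17^-2·(≡12) mod 17; (2|17)=+1, (12|17)=-1; (−1)^{-2·-2·8}·(+1)^-2·(-1)^-2 = +1.
v=31: a=31^0·(≡2), b=31^2·(≡24) mod 31; (2|31)=+1, (24|31)=-1; (−1)^{0·2·15}·(+1)^2·(-1)^0 = +1.
v=5: a=5^2·(≡2), b=5^8·(≡2) mod 5; (2|5)=-1, (2|5)=-1; (−1)^{2·8·2}·(-1)^8·(-1)^2 = +1.
v=2: v_2(a)=-2, v_2(b)=-5; units ≡ 3, 3 (mod 8); ε·ε+αω+βω = 1·1+-2·1+-5·1 ≡ 0  ⇒  (a,b)_2 = +1.
v=13: a=13^1·(≡1), b=13^2·(≡12) mod 13; (1|13)=+1, (12|13)=+1; (−1)^{1·2·6}·(+1)^2·(+1)^1 = +1.
v=3: a=3^4·(≡2), b=3^2·(≡1) mod 3; (2|3)=-1, (1|3)=+1; (−1)^{4·2·1}·(-1)^2·(+1)^4 = +1.
v=19: a=19^2·(≡5), b=19^-2·(≡3) mod 19; (5|19)=+1, (3|19)=-1; (−1)^{2·-2·9}·(+1)^-2·(-1)^2 = +1.
v=7: a=7^-4·(≡1), b=7^-4·(≡2) mod 7; (1|7)=+1, (2|7)=+1; (−1)^{-4·-4·3}·(+1)^-4·(+1)^-4 = +1.
v=∞: -13 < 0 and 22 > 0  ⇒  (a,b)_∞ = +1.
Every local symbol is +1, so the conic -13·x² + 22·y² = z² has ℚ_v-points for all v and hence a ℚ-point; (a, b / ℚ) ≅ M_2(ℚ).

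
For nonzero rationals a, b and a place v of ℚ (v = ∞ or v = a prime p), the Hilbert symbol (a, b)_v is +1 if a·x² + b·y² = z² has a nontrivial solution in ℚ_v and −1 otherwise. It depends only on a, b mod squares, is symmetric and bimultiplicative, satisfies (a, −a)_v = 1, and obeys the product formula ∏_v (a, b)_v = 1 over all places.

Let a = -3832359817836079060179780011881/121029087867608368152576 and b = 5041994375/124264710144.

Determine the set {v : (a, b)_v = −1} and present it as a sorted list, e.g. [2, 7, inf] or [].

[2, 7, 19, 23]

Mod squares: a ≡ -33649, b ≡ 551. Check v ∈ {∞, 2, 3, 5, 7, 11, 13, 17, 19, 23, 29}.
v=2: v_2(a)=-64, v_2(b)=-16; units ≡ 7, 7 (mod 8); ε·ε+αω+βω = 1·1+-64·0+-16·0 ≡ 1  ⇒  (a,b)_2 = -1.
v=13: a=13^2·(≡2), b=13^0·(≡5) mod 13; (2|13)=-1, (5|13)=-1; (−1)^{2·0·6}·(-1)^0·(-1)^2 = +1.
v=3: a=3^-8·(≡2), b=3^-8·(≡2) mod 3; (2|3)=-1, (2|3)=-1; (−1)^{-8·-8·1}·(-1)^-8·(-1)^-8 = +1.
v=∞: -33649 < 0 and 551 > 0  ⇒  (a,b)_∞ = +1.
v=17: a=17^0·(≡5), b=17^-2·(≡10) mod 17; (5|17)=-1, (10|17)=-1; (−1)^{0·-2·8}·(-1)^-2·(-1)^0 = +1.
v=29: a=29^6·(≡5), b=29^1·(≡27) mod 29; (5|29)=+1, (27|29)=-1; (−1)^{6·1·14}·(+1)^1·(-1)^6 = +1.
v=19: a=19^3·(≡18), b=19^1·(≡14) mod 19; (18|19)=-1, (14|19)=-1; (−1)^{3·1·9}·(-1)^1·(-1)^3 = -1.
v=7: a=7^1·(≡2), b=7^0·(≡5) mod 7; (2|7)=+1, (5|7)=-1; (−1)^{1·0·3}·(+1)^0·(-1)^1 = -1.
v=23: a=23^1·(≡8), b=23^0·(≡11) mod 23; (8|23)=+1, (11|23)=-1; (−1)^{1·0·11}·(+1)^0·(-1)^1 = -1.
v=5: a=5^0·(≡4), b=5^4·(≡4) mod 5; (4|5)=+1, (4|5)=+1; (−1)^{0·4·2}·(+1)^4·(+1)^0 = +1.
v=11: a=11^13·(≡7), b=11^4·(≡3) mod 11; (7|11)=-1, (3|11)=+1; (−1)^{13·4·5}·(-1)^4·(+1)^13 = +1.
Ram(-33649, 551) = {2, 7, 19, 23}; no ℚ_2-point on the conic.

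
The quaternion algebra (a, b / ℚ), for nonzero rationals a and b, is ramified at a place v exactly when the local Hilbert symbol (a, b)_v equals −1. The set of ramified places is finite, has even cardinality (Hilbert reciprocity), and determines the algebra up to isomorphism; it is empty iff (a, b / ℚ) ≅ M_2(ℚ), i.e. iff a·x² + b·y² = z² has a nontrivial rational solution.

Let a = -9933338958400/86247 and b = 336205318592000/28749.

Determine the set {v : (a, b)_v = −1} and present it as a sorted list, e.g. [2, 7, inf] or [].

Mod squares: a ≡ -7, b ≡ 30030. Check v ∈ {∞, 2, 3, 5, 7, 11, 13, 19, 29, 37}.
v=11: a=11^2·(≡5), b=11^3·(≡8) mod 11; (5|11)=+1, (8|11)=-1; (−1)^{2·3·5}·(+1)^3·(-1)^2 = +1.
v=∞: -7 < 0 and 30030 > 0  ⇒  (a,b)_∞ = +1.
v=19: a=19^2·(≡15), b=19^2·(≡13) mod 19; (15|19)=-1, (13|19)=-1; (−1)^{2·2·9}·(-1)^2·(-1)^2 = +1.
v=7: a=7^-1·(≡3), b=7^-1·(≡5) mod 7; (3|7)=-1, (5|7)=-1; (−1)^{-1·-1·3}·(-1)^-1·(-1)^-1 = -1.
v=3: a=3^-2·(≡2), b=3^-1·(≡2) mod 3; (2|3)=-1, (2|3)=-1; (−1)^{-2·-1·1}·(-1)^-1·(-1)^-2 = -1.
v=37: a=37^-2·(≡1), b=37^-2·(≡18) mod 37; (1|37)=+1, (18|37)=-1; (−1)^{-2·-2·18}·(+1)^-2·(-1)^-2 = +1.
v=5: a=5^2·(≡2), b=5^3·(≡4) mod 5; (2|5)=-1, (4|5)=+1; (−1)^{2·3·2}·(-1)^3·(+1)^2 = -1.
v=29: a=29^2·(≡1), b=29^2·(≡10) mod 29; (1|29)=+1, (10|29)=-1; (−1)^{2·2·14}·(+1)^2·(-1)^2 = +1.
v=2: v_2(a)=6, v_2(b)=9; units ≡ 1, 7 (mod 8); ε·ε+αω+βω = 0·1+6·0+9·0 ≡ 0  ⇒  (a,b)_2 = +1.
v=13: a=13^2·(≡6), b=13^1·(≡10) mod 13; (6|13)=-1, (10|13)=+1; (−1)^{2·1·6}·(-1)^1·(+1)^2 = -1.
|Ram(-7, 30030)| = 4, even; anisotropic at {3, 5, 7, 13}.

[3, 5, 7, 13]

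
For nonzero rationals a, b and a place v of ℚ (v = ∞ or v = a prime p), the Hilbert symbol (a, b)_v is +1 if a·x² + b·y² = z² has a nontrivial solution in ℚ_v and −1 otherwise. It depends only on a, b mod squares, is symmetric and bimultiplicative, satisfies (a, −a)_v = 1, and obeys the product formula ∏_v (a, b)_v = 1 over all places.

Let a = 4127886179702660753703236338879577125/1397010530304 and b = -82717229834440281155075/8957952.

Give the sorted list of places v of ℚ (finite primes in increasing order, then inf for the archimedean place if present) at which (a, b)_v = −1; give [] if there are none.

(a, b) ≡ (279565, -90321) mod (ℚ^×)²; places V = {2, 3, 5, 7, 11, 13, 17, 19, 23, ∞}.
(a,b)_2: α=-16, β=-12; u≡5, v≡7 (mod 8); ε(u)ε(v)=0·1, αω(v)=-16·0, βω(u)=-12·1; sum ≡ 0  ⇒  +1.
(a,b)_19: α=-2, u≡3; β=0, v≡9 (mod 19); (3|19)=-1, (9|19)=+1; sign (−1)^0·-1^0·+1^-2 = +1.
(a,b)_5: α=3, u≡3; β=2, v≡1 (mod 5); (3|5)=-1, (1|5)=+1; sign (−1)^0·-1^2·+1^3 = +1.
(a,b)_23: α=5, u≡14; β=3, v≡6 (mod 23); (14|23)=-1, (6|23)=+1; sign (−1)^1·-1^3·+1^5 = +1.
(a,b)_7: α=8, u≡3; β=5, v≡3 (mod 7); (3|7)=-1, (3|7)=-1; sign (−1)^0·-1^5·-1^8 = -1.
(a,b)_3: α=-10, u≡1; β=-7, v≡1 (mod 3); (1|3)=+1, (1|3)=+1; sign (−1)^0·+1^-7·+1^-10 = +1.
(a,b)_11: α=11, u≡5; β=7, v≡6 (mod 11); (5|11)=+1, (6|11)=-1; sign (−1)^1·+1^7·-1^11 = +1.
(a,b)_13: α=3, u≡12; β=2, v≡3 (mod 13); (12|13)=+1, (3|13)=+1; sign (−1)^0·+1^2·+1^3 = +1.
(a,b)_∞: sgn(279565)=+, sgn(-90321)=−, so +1.
(a,b)_17: α=5, u≡5; β=3, v≡1 (mod 17); (5|17)=-1, (1|17)=+1; sign (−1)^0·-1^3·+1^5 = -1.
|Ram(279565, -90321)| = 2, even; anisotropic at {7, 17}.

[7, 17]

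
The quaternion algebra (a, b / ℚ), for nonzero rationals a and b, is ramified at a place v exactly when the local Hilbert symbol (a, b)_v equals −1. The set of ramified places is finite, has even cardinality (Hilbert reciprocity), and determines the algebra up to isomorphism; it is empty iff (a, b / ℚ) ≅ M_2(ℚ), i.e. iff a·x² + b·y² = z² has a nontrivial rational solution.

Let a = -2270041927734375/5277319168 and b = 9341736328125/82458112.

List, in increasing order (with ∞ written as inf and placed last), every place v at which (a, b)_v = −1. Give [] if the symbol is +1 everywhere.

[3, 5]

Mod squares: a ≡ -330, b ≡ 110. Check v ∈ {∞, 2, 3, 5, 11}.
v=5: a=5^9·(≡1), b=5^9·(≡2) mod 5; (1|5)=+1, (2|5)=-1; (−1)^{9·9·2}·(+1)^9·(-1)^9 = -1.
v=∞: -330 < 0 and 110 > 0  ⇒  (a,b)_∞ = +1.
v=3: a=3^19·(≡1), b=3^14·(≡2) mod 3; (1|3)=+1, (2|3)=-1; (−1)^{19·14·1}·(+1)^14·(-1)^19 = -1.
v=11: a=11^-5·(≡3), b=11^-5·(≡6) mod 11; (3|11)=+1, (6|11)=-1; (−1)^{-5·-5·5}·(+1)^-5·(-1)^-5 = +1.
v=2: v_2(a)=-15, v_2(b)=-9; units ≡ 3, 7 (mod 8); ε·ε+αω+βω = 1·1+-15·0+-9·1 ≡ 0  ⇒  (a,b)_2 = +1.
|Ram(-330, 110)| = 2, even; anisotropic at {3, 5}.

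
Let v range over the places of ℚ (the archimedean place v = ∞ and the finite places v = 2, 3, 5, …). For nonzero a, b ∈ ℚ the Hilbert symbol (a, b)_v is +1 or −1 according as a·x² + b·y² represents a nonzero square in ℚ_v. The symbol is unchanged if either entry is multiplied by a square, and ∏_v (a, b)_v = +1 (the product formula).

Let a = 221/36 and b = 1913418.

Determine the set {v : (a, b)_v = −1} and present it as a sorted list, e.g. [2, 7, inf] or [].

[2, 17]

Mod squares: a ≡ 221, b ≡ 1258. Check v ∈ {∞, 2, 3, 13, 17, 37}.
v=∞: 221 > 0 and 1258 > 0  ⇒  (a,b)_∞ = +1.
v=2: v_2(a)=-2, v_2(b)=1; units ≡ 5, 5 (mod 8); ε·ε+αω+βω = 0·0+-2·1+1·1 ≡ 1  ⇒  (a,b)_2 = -1.
v=37: a=37^0·(≡1), b=37^1·(≡25) mod 37; (1|37)=+1, (25|37)=+1; (−1)^{0·1·18}·(+1)^1·(+1)^0 = +1.
v=3: a=3^-2·(≡2), b=3^2·(≡1) mod 3; (2|3)=-1, (1|3)=+1; (−1)^{-2·2·1}·(-1)^2·(+1)^-2 = +1.
v=17: a=17^1·(≡15), b=17^1·(≡14) mod 17; (15|17)=+1, (14|17)=-1; (−1)^{1·1·8}·(+1)^1·(-1)^1 = -1.
v=13: a=13^1·(≡3), b=13^2·(≡12) mod 13; (3|13)=+1, (12|13)=+1; (−1)^{1·2·6}·(+1)^2·(+1)^1 = +1.
Ram(221, 1258) = {2, 17}; no ℚ_2-point on the conic.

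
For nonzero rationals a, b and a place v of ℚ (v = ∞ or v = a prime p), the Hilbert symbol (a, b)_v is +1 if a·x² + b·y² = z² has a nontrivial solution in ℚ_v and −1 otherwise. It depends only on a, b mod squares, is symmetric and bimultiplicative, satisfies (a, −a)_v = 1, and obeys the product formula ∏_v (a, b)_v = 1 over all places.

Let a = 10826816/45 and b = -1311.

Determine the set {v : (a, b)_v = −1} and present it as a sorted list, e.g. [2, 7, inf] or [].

Mod squares: a ≡ 5005, b ≡ -1311. Check v ∈ {∞, 2, 3, 5, 7, 11, 13, 19, 23}.
v=3: a=3^-2·(≡1), b=3^1·(≡1) mod 3; (1|3)=+1, (1|3)=+1; (−1)^{-2·1·1}·(+1)^1·(+1)^-2 = +1.
v=7: a=7^1·(≡1), b=7^0·(≡5) mod 7; (1|7)=+1, (5|7)=-1; (−1)^{1·0·3}·(+1)^0·(-1)^1 = -1.
v=2: v_2(a)=6, v_2(b)=0; units ≡ 5, 1 (mod 8); ε·ε+αω+βω = 0·0+6·0+0·1 ≡ 0  ⇒  (a,b)_2 = +1.
v=5: a=5^-1·(≡4), b=5^0·(≡4) mod 5; (4|5)=+1, (4|5)=+1; (−1)^{-1·0·2}·(+1)^0·(+1)^-1 = +1.
v=19: a=19^0·(≡12), b=19^1·(≡7) mod 19; (12|19)=-1, (7|19)=+1; (−1)^{0·1·9}·(-1)^1·(+1)^0 = -1.
v=13: a=13^3·(≡11), b=13^0·(≡2) mod 13; (11|13)=-1, (2|13)=-1; (−1)^{3·0·6}·(-1)^0·(-1)^3 = -1.
v=11: a=11^1·(≡9), b=11^0·(≡9) mod 11; (9|11)=+1, (9|11)=+1; (−1)^{1·0·5}·(+1)^0·(+1)^1 = +1.
v=23: a=23^0·(≡20), b=23^1·(≡12) mod 23; (20|23)=-1, (12|23)=+1; (−1)^{0·1·11}·(-1)^1·(+1)^0 = -1.
v=∞: 5005 > 0 and -1311 < 0  ⇒  (a,b)_∞ = +1.
|Ram(5005, -1311)| = 4, even; anisotropic at {7, 13, 19, 23}.

[7, 13, 19, 23]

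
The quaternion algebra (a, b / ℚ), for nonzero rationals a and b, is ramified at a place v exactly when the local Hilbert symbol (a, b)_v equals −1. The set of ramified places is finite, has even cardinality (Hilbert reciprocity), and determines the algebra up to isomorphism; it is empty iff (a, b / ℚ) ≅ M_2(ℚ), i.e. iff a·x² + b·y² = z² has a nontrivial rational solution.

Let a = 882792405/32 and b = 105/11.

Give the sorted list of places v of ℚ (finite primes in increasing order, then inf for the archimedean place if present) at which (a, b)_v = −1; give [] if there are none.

[2, 3, 5, 7]

(a, b) ≡ (5610, 1155) mod (ℚ^×)²; places V = {2, 3, 5, 7, 11, 17, ∞}.
(a,b)_3: α=3, u≡1; β=1, v≡1 (mod 3); (1|3)=+1, (1|3)=+1; sign (−1)^1·+1^1·+1^3 = -1.
(a,b)_∞: sgn(5610)=+, sgn(1155)=+, so +1.
(a,b)_11: α=3, u≡1; β=-1, v≡6 (mod 11); (1|11)=+1, (6|11)=-1; sign (−1)^1·+1^-1·-1^3 = +1.
(a,b)_17: α=3, u≡11; β=0, v≡8 (mod 17); (11|17)=-1, (8|17)=+1; sign (−1)^0·-1^0·+1^3 = +1.
(a,b)_2: α=-5, β=0; u≡5, v≡3 (mod 8); ε(u)ε(v)=0·1, αω(v)=-5·1, βω(u)=0·1; sum ≡ 1  ⇒  -1.
(a,b)_5: α=1, u≡3; β=1, v≡1 (mod 5); (3|5)=-1, (1|5)=+1; sign (−1)^0·-1^1·+1^1 = -1.
(a,b)_7: α=0, u≡3; β=1, v≡2 (mod 7); (3|7)=-1, (2|7)=+1; sign (−1)^0·-1^1·+1^0 = -1.
(5610, 1155 / ℚ) ramifies at {2, 3, 5, 7}: a division algebra.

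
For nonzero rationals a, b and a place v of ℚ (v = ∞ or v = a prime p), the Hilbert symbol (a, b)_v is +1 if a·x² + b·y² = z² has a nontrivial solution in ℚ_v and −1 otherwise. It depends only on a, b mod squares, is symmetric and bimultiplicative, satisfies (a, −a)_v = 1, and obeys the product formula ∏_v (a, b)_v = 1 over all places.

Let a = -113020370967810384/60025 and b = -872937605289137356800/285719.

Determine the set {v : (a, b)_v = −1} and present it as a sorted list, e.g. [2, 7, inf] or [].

(a, b) ≡ (-221, -7625163) mod (ℚ^×)²; places V = {2, 3, 5, 7, 13, 17, 31, 37, 53, ∞}.
(a,b)_7: α=-4, u≡5; β=-5, v≡5 (mod 7); (5|7)=-1, (5|7)=-1; sign (−1)^0·-1^-5·-1^-4 = -1.
(a,b)_5: α=-2, u≡1; β=2, v≡2 (mod 5); (1|5)=+1, (2|5)=-1; sign (−1)^0·+1^2·-1^-2 = +1.
(a,b)_2: α=4, β=14; u≡3, v≡5 (mod 8); ε(u)ε(v)=1·0, αω(v)=4·1, βω(u)=14·1; sum ≡ 0  ⇒  +1.
(a,b)_53: α=2, u≡36; β=3, v≡49 (mod 53); (36|53)=+1, (49|53)=+1; sign (−1)^0·+1^3·+1^2 = +1.
(a,b)_37: α=2, u≡28; β=2, v≡8 (mod 37); (28|37)=+1, (8|37)=-1; sign (−1)^0·+1^2·-1^2 = +1.
(a,b)_3: α=2, u≡1; β=3, v≡2 (mod 3); (1|3)=+1, (2|3)=-1; sign (−1)^0·+1^3·-1^2 = +1.
(a,b)_∞: sgn(-221)=−, sgn(-7625163)=−, so -1.
(a,b)_17: α=1, u≡9; β=-1, v≡12 (mod 17); (9|17)=+1, (12|17)=-1; sign (−1)^0·+1^-1·-1^1 = -1.
(a,b)_31: α=4, u≡27; β=3, v≡21 (mod 31); (27|31)=-1, (21|31)=-1; sign (−1)^0·-1^3·-1^4 = -1.
(a,b)_13: α=1, u≡9; β=1, v≡10 (mod 13); (9|13)=+1, (10|13)=+1; sign (−1)^0·+1^1·+1^1 = +1.
|Ram(-221, -7625163)| = 4, even; anisotropic at {7, 17, 31, ∞}.

[7, 17, 31, inf]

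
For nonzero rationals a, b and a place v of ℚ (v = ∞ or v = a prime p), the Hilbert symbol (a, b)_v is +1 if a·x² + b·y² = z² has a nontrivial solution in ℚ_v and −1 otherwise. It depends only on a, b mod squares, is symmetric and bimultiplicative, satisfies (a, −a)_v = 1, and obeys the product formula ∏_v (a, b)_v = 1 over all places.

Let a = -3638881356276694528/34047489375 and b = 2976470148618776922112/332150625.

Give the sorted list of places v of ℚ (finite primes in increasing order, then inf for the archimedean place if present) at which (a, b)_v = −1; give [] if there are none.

[7, 23]

(a, b) ≡ (-5474, 322) mod (ℚ^×)²; places V = {2, 3, 5, 7, 11, 13, 17, 19, 23, ∞}.
(a,b)_5: α=-4, u≡4; β=-4, v≡2 (mod 5); (4|5)=+1, (2|5)=-1; sign (−1)^0·+1^-4·-1^-4 = +1.
(a,b)_13: α=2, u≡3; β=2, v≡9 (mod 13); (3|13)=+1, (9|13)=+1; sign (−1)^0·+1^2·+1^2 = +1.
(a,b)_∞: sgn(-5474)=−, sgn(322)=+, so +1.
(a,b)_2: α=9, β=11; u≡7, v≡1 (mod 8); ε(u)ε(v)=1·0, αω(v)=9·0, βω(u)=11·0; sum ≡ 0  ⇒  +1.
(a,b)_3: α=-8, u≡1; β=-12, v≡1 (mod 3); (1|3)=+1, (1|3)=+1; sign (−1)^0·+1^-12·+1^-8 = +1.
(a,b)_19: α=-2, u≡1; β=2, v≡15 (mod 19); (1|19)=+1, (15|19)=-1; sign (−1)^0·+1^2·-1^-2 = +1.
(a,b)_17: α=7, u≡2; β=4, v≡9 (mod 17); (2|17)=+1, (9|17)=+1; sign (−1)^0·+1^4·+1^7 = +1.
(a,b)_7: α=1, u≡4; β=1, v≡1 (mod 7); (4|7)=+1, (1|7)=+1; sign (−1)^1·+1^1·+1^1 = -1.
(a,b)_11: α=4, u≡1; β=6, v≡1 (mod 11); (1|11)=+1, (1|11)=+1; sign (−1)^0·+1^6·+1^4 = +1.
(a,b)_23: α=-1, u≡14; β=1, v≡17 (mod 23); (14|23)=-1, (17|23)=-1; sign (−1)^1·-1^1·-1^-1 = -1.
Ram(-5474, 322) = {7, 23}; no ℚ_7-point on the conic.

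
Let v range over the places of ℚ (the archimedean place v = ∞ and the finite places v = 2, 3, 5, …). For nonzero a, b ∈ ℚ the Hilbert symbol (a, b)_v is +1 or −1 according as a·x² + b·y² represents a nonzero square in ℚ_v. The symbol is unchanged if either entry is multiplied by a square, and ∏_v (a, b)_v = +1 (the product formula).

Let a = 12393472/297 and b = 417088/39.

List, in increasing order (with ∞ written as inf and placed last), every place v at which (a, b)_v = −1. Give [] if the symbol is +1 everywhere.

(a, b) ≡ (8151, 5187) mod (ℚ^×)²; places V = {2, 3, 7, 11, 13, 19, ∞}.
(a,b)_13: α=1, u≡12; β=-1, v≡3 (mod 13); (12|13)=+1, (3|13)=+1; sign (−1)^0·+1^-1·+1^1 = +1.
(a,b)_2: α=10, β=6; u≡7, v≡3 (mod 8); ε(u)ε(v)=1·1, αω(v)=10·1, βω(u)=6·0; sum ≡ 1  ⇒  -1.
(a,b)_7: α=2, u≡6; β=3, v≡3 (mod 7); (6|7)=-1, (3|7)=-1; sign (−1)^0·-1^3·-1^2 = -1.
(a,b)_19: α=1, u≡11; β=1, v≡7 (mod 19); (11|19)=+1, (7|19)=+1; sign (−1)^1·+1^1·+1^1 = -1.
(a,b)_3: α=-3, u≡2; β=-1, v≡1 (mod 3); (2|3)=-1, (1|3)=+1; sign (−1)^1·-1^-1·+1^-3 = +1.
(a,b)_∞: sgn(8151)=+, sgn(5187)=+, so +1.
(a,b)_11: α=-1, u≡5; β=0, v≡2 (mod 11); (5|11)=+1, (2|11)=-1; sign (−1)^0·+1^0·-1^-1 = -1.
|Ram(8151, 5187)| = 4, even; anisotropic at {2, 7, 11, 19}.

[2, 7, 11, 19]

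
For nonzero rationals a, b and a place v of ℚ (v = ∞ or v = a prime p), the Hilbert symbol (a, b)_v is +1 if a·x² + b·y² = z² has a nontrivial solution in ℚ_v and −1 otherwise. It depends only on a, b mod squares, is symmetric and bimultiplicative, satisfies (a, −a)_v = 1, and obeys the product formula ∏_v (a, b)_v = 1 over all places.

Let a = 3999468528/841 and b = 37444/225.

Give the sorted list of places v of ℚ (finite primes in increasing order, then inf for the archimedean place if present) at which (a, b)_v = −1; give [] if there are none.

[23, 43]

(a, b) ≡ (52503, 9361) mod (ℚ^×)²; places V = {2, 3, 5, 11, 23, 29, 37, 43, ∞}.
(a,b)_∞: sgn(52503)=+, sgn(9361)=+, so +1.
(a,b)_5: α=0, u≡3; β=-2, v≡1 (mod 5); (3|5)=-1, (1|5)=+1; sign (−1)^0·-1^-2·+1^0 = +1.
(a,b)_3: α=3, u≡2; β=-2, v≡1 (mod 3); (2|3)=-1, (1|3)=+1; sign (−1)^0·-1^-2·+1^3 = +1.
(a,b)_29: α=-2, u≡25; β=0, v≡20 (mod 29); (25|29)=+1, (20|29)=+1; sign (−1)^0·+1^0·+1^-2 = +1.
(a,b)_11: α=1, u≡2; β=1, v≡1 (mod 11); (2|11)=-1, (1|11)=+1; sign (−1)^1·-1^1·+1^1 = +1.
(a,b)_43: α=1, u≡36; β=0, v≡12 (mod 43); (36|43)=+1, (12|43)=-1; sign (−1)^0·+1^0·-1^1 = -1.
(a,b)_2: α=4, β=2; u≡7, v≡1 (mod 8); ε(u)ε(v)=1·0, αω(v)=4·0, βω(u)=2·0; sum ≡ 0  ⇒  +1.
(a,b)_37: α=1, u≡35; β=1, v≡29 (mod 37); (35|37)=-1, (29|37)=-1; sign (−1)^0·-1^1·-1^1 = +1.
(a,b)_23: α=2, u≡22; β=1, v≡1 (mod 23); (22|23)=-1, (1|23)=+1; sign (−1)^0·-1^1·+1^2 = -1.
Ram(52503, 9361) = {23, 43}; no ℚ_23-point on the conic.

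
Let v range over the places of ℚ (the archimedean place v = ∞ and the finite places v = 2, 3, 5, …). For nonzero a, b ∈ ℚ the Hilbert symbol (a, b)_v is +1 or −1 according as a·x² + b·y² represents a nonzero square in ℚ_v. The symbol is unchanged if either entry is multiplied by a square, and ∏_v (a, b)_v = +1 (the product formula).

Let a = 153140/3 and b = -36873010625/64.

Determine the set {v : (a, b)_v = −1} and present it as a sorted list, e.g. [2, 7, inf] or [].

Mod squares: a ≡ 114855, b ≡ -487577. Check v ∈ {∞, 2, 3, 5, 11, 13, 17, 19, 23, 29, 31, 43}.
v=11: a=11^0·(≡3), b=11^2·(≡9) mod 11; (3|11)=+1, (9|11)=+1; (−1)^{0·2·5}·(+1)^2·(+1)^0 = +1.
v=17: a=17^0·(≡7), b=17^1·(≡13) mod 17; (7|17)=-1, (13|17)=+1; (−1)^{0·1·8}·(-1)^1·(+1)^0 = -1.
v=13: a=13^1·(≡5), b=13^0·(≡9) mod 13; (5|13)=-1, (9|13)=+1; (−1)^{1·0·6}·(-1)^0·(+1)^1 = +1.
v=43: a=43^0·(≡20), b=43^1·(≡11) mod 43; (20|43)=-1, (11|43)=+1; (−1)^{0·1·21}·(-1)^1·(+1)^0 = -1.
v=23: a=23^0·(≡2), b=23^1·(≡17) mod 23; (2|23)=+1, (17|23)=-1; (−1)^{0·1·11}·(+1)^1·(-1)^0 = +1.
v=19: a=19^1·(≡14), b=19^0·(≡17) mod 19; (14|19)=-1, (17|19)=+1; (−1)^{1·0·9}·(-1)^0·(+1)^1 = +1.
v=3: a=3^-1·(≡2), b=3^0·(≡1) mod 3; (2|3)=-1, (1|3)=+1; (−1)^{-1·0·1}·(-1)^0·(+1)^-1 = +1.
v=31: a=31^1·(≡14), b=31^0·(≡21) mod 31; (14|31)=+1, (21|31)=-1; (−1)^{1·0·15}·(+1)^0·(-1)^1 = -1.
v=∞: 114855 > 0 and -487577 < 0  ⇒  (a,b)_∞ = +1.
v=29: a=29^0·(≡26), b=29^1·(≡16) mod 29; (26|29)=-1, (16|29)=+1; (−1)^{0·1·14}·(-1)^1·(+1)^0 = -1.
v=2: v_2(a)=2, v_2(b)=-6; units ≡ 7, 7 (mod 8); ε·ε+αω+βω = 1·1+2·0+-6·0 ≡ 1  ⇒  (a,b)_2 = -1.
v=5: a=5^1·(≡1), b=5^4·(≡2) mod 5; (1|5)=+1, (2|5)=-1; (−1)^{1·4·2}·(+1)^4·(-1)^1 = -1.
(114855, -487577 / ℚ) ramifies at {2, 5, 17, 29, 31, 43}: a division algebra.

[2, 5, 17, 29, 31, 43]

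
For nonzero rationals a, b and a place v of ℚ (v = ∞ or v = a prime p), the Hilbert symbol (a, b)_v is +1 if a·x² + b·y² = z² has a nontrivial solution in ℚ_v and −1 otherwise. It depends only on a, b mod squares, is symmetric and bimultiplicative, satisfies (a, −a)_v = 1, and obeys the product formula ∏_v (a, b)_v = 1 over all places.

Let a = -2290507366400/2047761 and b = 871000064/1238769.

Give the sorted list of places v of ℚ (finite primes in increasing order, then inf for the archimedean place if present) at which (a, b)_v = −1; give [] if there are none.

Mod squares: a ≡ -11, b ≡ 506. Check v ∈ {∞, 2, 3, 5, 7, 11, 23, 31, 41, 53}.
v=∞: -11 < 0 and 506 > 0  ⇒  (a,b)_∞ = +1.
v=3: a=3^-6·(≡1), b=3^-2·(≡2) mod 3; (1|3)=+1, (2|3)=-1; (−1)^{-6·-2·1}·(+1)^-2·(-1)^-6 = +1.
v=11: a=11^1·(≡6), b=11^1·(≡10) mod 11; (6|11)=-1, (10|11)=-1; (−1)^{1·1·5}·(-1)^1·(-1)^1 = -1.
v=53: a=53^-2·(≡52), b=53^-2·(≡42) mod 53; (52|53)=+1, (42|53)=+1; (−1)^{-2·-2·26}·(+1)^-2·(+1)^-2 = +1.
v=5: a=5^2·(≡4), b=5^0·(≡1) mod 5; (4|5)=+1, (1|5)=+1; (−1)^{2·0·2}·(+1)^0·(+1)^2 = +1.
v=7: a=7^0·(≡3), b=7^-2·(≡1) mod 7; (3|7)=-1, (1|7)=+1; (−1)^{0·-2·3}·(-1)^-2·(+1)^0 = +1.
v=31: a=31^2·(≡20), b=31^0·(≡25) mod 31; (20|31)=+1, (25|31)=+1; (−1)^{2·0·15}·(+1)^0·(+1)^2 = +1.
v=23: a=23^2·(≡3), b=23^1·(≡21) mod 23; (3|23)=+1, (21|23)=-1; (−1)^{2·1·11}·(+1)^1·(-1)^2 = +1.
v=2: v_2(a)=14, v_2(b)=11; units ≡ 5, 5 (mod 8); ε·ε+αω+βω = 0·0+14·1+11·1 ≡ 1  ⇒  (a,b)_2 = -1.
v=41: a=41^0·(≡3), b=41^2·(≡11) mod 41; (3|41)=-1, (11|41)=-1; (−1)^{0·2·20}·(-1)^2·(-1)^0 = +1.
Ram(-11, 506) = {2, 11}; no ℚ_2-point on the conic.

[2, 11]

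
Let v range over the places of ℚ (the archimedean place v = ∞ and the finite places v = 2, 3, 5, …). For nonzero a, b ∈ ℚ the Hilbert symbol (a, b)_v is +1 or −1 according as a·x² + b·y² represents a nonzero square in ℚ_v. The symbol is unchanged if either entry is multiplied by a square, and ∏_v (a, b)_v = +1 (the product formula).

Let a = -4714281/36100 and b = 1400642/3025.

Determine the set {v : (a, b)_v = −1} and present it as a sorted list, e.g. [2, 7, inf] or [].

[19, 29, 31, 41]

(a, b) ≡ (-481, 1400642) mod (ℚ^×)²; places V = {2, 3, 5, 11, 13, 19, 29, 31, 37, 41, ∞}.
(a,b)_13: α=1, u≡2; β=0, v≡1 (mod 13); (2|13)=-1, (1|13)=+1; sign (−1)^0·-1^0·+1^1 = +1.
(a,b)_11: α=2, u≡5; β=-2, v≡4 (mod 11); (5|11)=+1, (4|11)=+1; sign (−1)^0·+1^-2·+1^2 = +1.
(a,b)_37: α=1, u≡8; β=0, v≡28 (mod 37); (8|37)=-1, (28|37)=+1; sign (−1)^0·-1^0·+1^1 = +1.
(a,b)_3: α=4, u≡2; β=0, v≡2 (mod 3); (2|3)=-1, (2|3)=-1; sign (−1)^0·-1^0·-1^4 = +1.
(a,b)_41: α=0, u≡38; β=1, v≡40 (mod 41); (38|41)=-1, (40|41)=+1; sign (−1)^0·-1^1·+1^0 = -1.
(a,b)_19: α=-2, u≡15; β=1, v≡9 (mod 19); (15|19)=-1, (9|19)=+1; sign (−1)^0·-1^1·+1^-2 = -1.
(a,b)_∞: sgn(-481)=−, sgn(1400642)=+, so +1.
(a,b)_2: α=-2, β=1; u≡7, v≡1 (mod 8); ε(u)ε(v)=1·0, αω(v)=-2·0, βω(u)=1·0; sum ≡ 0  ⇒  +1.
(a,b)_31: α=0, u≡26; β=1, v≡6 (mod 31); (26|31)=-1, (6|31)=-1; sign (−1)^0·-1^1·-1^0 = -1.
(a,b)_5: α=-2, u≡1; β=-2, v≡2 (mod 5); (1|5)=+1, (2|5)=-1; sign (−1)^0·+1^-2·-1^-2 = +1.
(a,b)_29: α=0, u≡14; β=1, v≡24 (mod 29); (14|29)=-1, (24|29)=+1; sign (−1)^0·-1^1·+1^0 = -1.
Ram(-481, 1400642) = {19, 29, 31, 41}; no ℚ_19-point on the conic.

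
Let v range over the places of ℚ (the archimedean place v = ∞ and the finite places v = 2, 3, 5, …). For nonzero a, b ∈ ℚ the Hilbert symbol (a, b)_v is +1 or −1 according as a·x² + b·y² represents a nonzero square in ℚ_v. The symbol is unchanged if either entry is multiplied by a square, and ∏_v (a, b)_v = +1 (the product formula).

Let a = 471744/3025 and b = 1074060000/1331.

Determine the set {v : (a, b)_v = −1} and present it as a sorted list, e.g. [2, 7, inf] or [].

Mod squares: a ≡ 91, b ≡ 14586. Check v ∈ {∞, 2, 3, 5, 7, 11, 13, 17}.
v=∞: 91 > 0 and 14586 > 0  ⇒  (a,b)_∞ = +1.
v=17: a=17^0·(≡6), b=17^1·(≡2) mod 17; (6|17)=-1, (2|17)=+1; (−1)^{0·1·8}·(-1)^1·(+1)^0 = -1.
v=5: a=5^-2·(≡4), b=5^4·(≡1) mod 5; (4|5)=+1, (1|5)=+1; (−1)^{-2·4·2}·(+1)^4·(+1)^-2 = +1.
v=11: a=11^-2·(≡3), b=11^-3·(≡2) mod 11; (3|11)=+1, (2|11)=-1; (−1)^{-2·-3·5}·(+1)^-3·(-1)^-2 = +1.
v=3: a=3^4·(≡1), b=3^5·(≡2) mod 3; (1|3)=+1, (2|3)=-1; (−1)^{4·5·1}·(+1)^5·(-1)^4 = +1.
v=2: v_2(a)=6, v_2(b)=5; units ≡ 3, 5 (mod 8); ε·ε+αω+βω = 1·0+6·1+5·1 ≡ 1  ⇒  (a,b)_2 = -1.
v=7: a=7^1·(≡3), b=7^0·(≡6) mod 7; (3|7)=-1, (6|7)=-1; (−1)^{1·0·3}·(-1)^0·(-1)^1 = -1.
v=13: a=13^1·(≡2), b=13^1·(≡12) mod 13; (2|13)=-1, (12|13)=+1; (−1)^{1·1·6}·(-1)^1·(+1)^1 = -1.
Ram(91, 14586) = {2, 7, 13, 17}; no ℚ_2-point on the conic.

[2, 7, 13, 17]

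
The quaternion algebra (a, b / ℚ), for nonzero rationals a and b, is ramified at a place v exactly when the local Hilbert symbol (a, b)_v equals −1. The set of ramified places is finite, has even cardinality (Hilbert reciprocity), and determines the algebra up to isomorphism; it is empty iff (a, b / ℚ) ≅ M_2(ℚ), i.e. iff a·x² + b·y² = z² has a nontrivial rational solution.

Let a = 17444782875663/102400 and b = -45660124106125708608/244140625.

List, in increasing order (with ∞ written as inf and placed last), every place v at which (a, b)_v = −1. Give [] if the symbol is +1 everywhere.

[2, 3, 11, 13, 23, 31]

(a, b) ≡ (27807, -253) mod (ℚ^×)²; places V = {2, 3, 5, 11, 13, 23, 31, ∞}.
(a,b)_31: α=1, u≡13; β=2, v≡21 (mod 31); (13|31)=-1, (21|31)=-1; sign (−1)^0·-1^2·-1^1 = -1.
(a,b)_3: α=5, u≡2; β=4, v≡2 (mod 3); (2|3)=-1, (2|3)=-1; sign (−1)^0·-1^4·-1^5 = -1.
(a,b)_13: α=1, u≡5; β=2, v≡7 (mod 13); (5|13)=-1, (7|13)=-1; sign (−1)^0·-1^2·-1^1 = -1.
(a,b)_5: α=-2, u≡3; β=-12, v≡2 (mod 5); (3|5)=-1, (2|5)=-1; sign (−1)^0·-1^-12·-1^-2 = +1.
(a,b)_11: α=4, u≡7; β=9, v≡6 (mod 11); (7|11)=-1, (6|11)=-1; sign (−1)^0·-1^9·-1^4 = -1.
(a,b)_23: α=3, u≡1; β=1, v≡12 (mod 23); (1|23)=+1, (12|23)=+1; sign (−1)^1·+1^1·+1^3 = -1.
(a,b)_2: α=-12, β=6; u≡7, v≡3 (mod 8); ε(u)ε(v)=1·1, αω(v)=-12·1, βω(u)=6·0; sum ≡ 1  ⇒  -1.
(a,b)_∞: sgn(27807)=+, sgn(-253)=−, so +1.
|Ram(27807, -253)| = 6, even; anisotropic at {2, 3, 11, 13, 23, 31}.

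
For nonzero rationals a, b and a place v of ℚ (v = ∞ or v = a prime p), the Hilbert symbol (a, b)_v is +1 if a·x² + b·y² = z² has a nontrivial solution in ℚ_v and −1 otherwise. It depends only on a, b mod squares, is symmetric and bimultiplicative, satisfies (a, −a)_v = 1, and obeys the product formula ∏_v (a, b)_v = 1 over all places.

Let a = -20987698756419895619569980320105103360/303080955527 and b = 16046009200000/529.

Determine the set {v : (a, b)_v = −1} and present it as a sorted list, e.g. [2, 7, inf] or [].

(a, b) ≡ (-28405, 2470) mod (ℚ^×)²; places V = {2, 3, 5, 7, 11, 13, 17, 19, 23, 31, ∞}.
(a,b)_23: α=-5, u≡5; β=-2, v≡1 (mod 23); (5|23)=-1, (1|23)=+1; sign (−1)^0·-1^-2·+1^-5 = +1.
(a,b)_2: α=34, β=7; u≡3, v≡3 (mod 8); ε(u)ε(v)=1·1, αω(v)=34·1, βω(u)=7·1; sum ≡ 0  ⇒  +1.
(a,b)_13: α=9, u≡3; β=3, v≡11 (mod 13); (3|13)=+1, (11|13)=-1; sign (−1)^0·+1^3·-1^9 = -1.
(a,b)_7: α=-2, u≡2; β=0, v≡6 (mod 7); (2|7)=+1, (6|7)=-1; sign (−1)^0·+1^0·-1^-2 = +1.
(a,b)_19: α=3, u≡6; β=1, v≡4 (mod 19); (6|19)=+1, (4|19)=+1; sign (−1)^1·+1^1·+1^3 = -1.
(a,b)_17: α=2, u≡15; β=0, v≡14 (mod 17); (15|17)=+1, (14|17)=-1; sign (−1)^0·+1^0·-1^2 = +1.
(a,b)_3: α=8, u≡2; β=0, v≡1 (mod 3); (2|3)=-1, (1|3)=+1; sign (−1)^0·-1^0·+1^8 = +1.
(a,b)_∞: sgn(-28405)=−, sgn(2470)=+, so +1.
(a,b)_5: α=1, u≡4; β=5, v≡1 (mod 5); (4|5)=+1, (1|5)=+1; sign (−1)^0·+1^5·+1^1 = +1.
(a,b)_31: α=-2, u≡3; β=2, v≡13 (mod 31); (3|31)=-1, (13|31)=-1; sign (−1)^0·-1^2·-1^-2 = +1.
(a,b)_11: α=6, u≡7; β=0, v≡10 (mod 11); (7|11)=-1, (10|11)=-1; sign (−1)^0·-1^0·-1^6 = +1.
(-28405, 2470 / ℚ) ramifies at {13, 19}: a division algebra.

[13, 19]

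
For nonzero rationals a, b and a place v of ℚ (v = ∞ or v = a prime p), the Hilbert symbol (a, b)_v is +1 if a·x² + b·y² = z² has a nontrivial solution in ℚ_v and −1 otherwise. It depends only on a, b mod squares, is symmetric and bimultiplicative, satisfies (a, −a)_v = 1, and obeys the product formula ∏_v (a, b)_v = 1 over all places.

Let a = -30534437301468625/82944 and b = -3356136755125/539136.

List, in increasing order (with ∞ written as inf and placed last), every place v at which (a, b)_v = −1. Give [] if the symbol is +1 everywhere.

[2, 13, 29, inf]

(a, b) ≡ (-145, -4934930) mod (ℚ^×)²; places V = {2, 3, 5, 7, 11, 13, 17, 29, ∞}.
(a,b)_3: α=-4, u≡2; β=-4, v≡1 (mod 3); (2|3)=-1, (1|3)=+1; sign (−1)^0·-1^-4·+1^-4 = +1.
(a,b)_11: α=0, u≡9; β=1, v≡9 (mod 11); (9|11)=+1, (9|11)=+1; sign (−1)^0·+1^1·+1^0 = +1.
(a,b)_13: α=0, u≡2; β=-1, v≡1 (mod 13); (2|13)=-1, (1|13)=+1; sign (−1)^0·-1^-1·+1^0 = -1.
(a,b)_∞: sgn(-145)=−, sgn(-4934930)=−, so -1.
(a,b)_7: α=2, u≡2; β=1, v≡4 (mod 7); (2|7)=+1, (4|7)=+1; sign (−1)^0·+1^1·+1^2 = +1.
(a,b)_17: α=2, u≡16; β=1, v≡13 (mod 17); (16|17)=+1, (13|17)=+1; sign (−1)^0·+1^1·+1^2 = +1.
(a,b)_5: α=3, u≡4; β=3, v≡4 (mod 5); (4|5)=+1, (4|5)=+1; sign (−1)^0·+1^3·+1^3 = +1.
(a,b)_2: α=-10, β=-9; u≡7, v≡7 (mod 8); ε(u)ε(v)=1·1, αω(v)=-10·0, βω(u)=-9·0; sum ≡ 1  ⇒  -1.
(a,b)_29: α=7, u≡16; β=5, v≡12 (mod 29); (16|29)=+1, (12|29)=-1; sign (−1)^0·+1^5·-1^7 = -1.
Ram(-145, -4934930) = {2, 13, 29, ∞}; no ℚ_2-point on the conic.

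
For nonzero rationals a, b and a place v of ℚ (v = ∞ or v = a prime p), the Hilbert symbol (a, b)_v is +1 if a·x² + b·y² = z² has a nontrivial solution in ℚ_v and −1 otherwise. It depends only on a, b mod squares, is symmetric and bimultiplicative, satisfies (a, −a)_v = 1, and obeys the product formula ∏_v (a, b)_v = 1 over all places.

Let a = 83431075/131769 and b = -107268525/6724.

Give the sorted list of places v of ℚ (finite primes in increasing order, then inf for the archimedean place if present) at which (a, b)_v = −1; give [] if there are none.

Mod squares: a ≡ 403, b ≡ -2821. Check v ∈ {∞, 2, 3, 5, 7, 11, 13, 31, 41}.
v=3: a=3^-2·(≡1), b=3^2·(≡2) mod 3; (1|3)=+1, (2|3)=-1; (−1)^{-2·2·1}·(+1)^2·(-1)^-2 = +1.
v=2: v_2(a)=0, v_2(b)=-2; units ≡ 3, 3 (mod 8); ε·ε+αω+βω = 1·1+0·1+-2·1 ≡ 1  ⇒  (a,b)_2 = -1.
v=41: a=41^0·(≡6), b=41^-2·(≡36) mod 41; (6|41)=-1, (36|41)=+1; (−1)^{0·-2·20}·(-1)^-2·(+1)^0 = +1.
v=31: a=31^1·(≡26), b=31^1·(≡8) mod 31; (26|31)=-1, (8|31)=+1; (−1)^{1·1·15}·(-1)^1·(+1)^1 = +1.
v=7: a=7^2·(≡2), b=7^1·(≡6) mod 7; (2|7)=+1, (6|7)=-1; (−1)^{2·1·3}·(+1)^1·(-1)^2 = +1.
v=∞: 403 > 0 and -2821 < 0  ⇒  (a,b)_∞ = +1.
v=13: a=13^3·(≡2), b=13^3·(≡1) mod 13; (2|13)=-1, (1|13)=+1; (−1)^{3·3·6}·(-1)^3·(+1)^3 = -1.
v=11: a=11^-4·(≡10), b=11^0·(≡7) mod 11; (10|11)=-1, (7|11)=-1; (−1)^{-4·0·5}·(-1)^0·(-1)^-4 = +1.
v=5: a=5^2·(≡2), b=5^2·(≡1) mod 5; (2|5)=-1, (1|5)=+1; (−1)^{2·2·2}·(-1)^2·(+1)^2 = +1.
Ram(403, -2821) = {2, 13}; no ℚ_2-point on the conic.

[2, 13]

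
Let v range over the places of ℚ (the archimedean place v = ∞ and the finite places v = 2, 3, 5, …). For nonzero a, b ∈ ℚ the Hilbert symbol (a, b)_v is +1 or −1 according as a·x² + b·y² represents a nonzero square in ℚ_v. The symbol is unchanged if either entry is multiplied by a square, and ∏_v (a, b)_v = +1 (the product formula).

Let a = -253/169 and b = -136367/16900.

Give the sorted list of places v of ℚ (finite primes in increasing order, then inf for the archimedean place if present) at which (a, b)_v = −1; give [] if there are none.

[11, inf]

Mod squares: a ≡ -253, b ≡ -23. Check v ∈ {∞, 2, 5, 7, 11, 13, 23}.
v=23: a=23^1·(≡13), b=23^1·(≡22) mod 23; (13|23)=+1, (22|23)=-1; (−1)^{1·1·11}·(+1)^1·(-1)^1 = +1.
v=2: v_2(a)=0, v_2(b)=-2; units ≡ 3, 1 (mod 8); ε·ε+αω+βω = 1·0+0·0+-2·1 ≡ 0  ⇒  (a,b)_2 = +1.
v=7: a=7^0·(≡6), b=7^2·(≡5) mod 7; (6|7)=-1, (5|7)=-1; (−1)^{0·2·3}·(-1)^2·(-1)^0 = +1.
v=13: a=13^-2·(≡7), b=13^-2·(≡9) mod 13; (7|13)=-1, (9|13)=+1; (−1)^{-2·-2·6}·(-1)^-2·(+1)^-2 = +1.
v=11: a=11^1·(≡8), b=11^2·(≡7) mod 11; (8|11)=-1, (7|11)=-1; (−1)^{1·2·5}·(-1)^2·(-1)^1 = -1.
v=∞: -253 < 0 and -23 < 0  ⇒  (a,b)_∞ = -1.
v=5: a=5^0·(≡3), b=5^-2·(≡3) mod 5; (3|5)=-1, (3|5)=-1; (−1)^{0·-2·2}·(-1)^-2·(-1)^0 = +1.
Ram(-253, -23) = {11, ∞}; no ℚ_11-point on the conic.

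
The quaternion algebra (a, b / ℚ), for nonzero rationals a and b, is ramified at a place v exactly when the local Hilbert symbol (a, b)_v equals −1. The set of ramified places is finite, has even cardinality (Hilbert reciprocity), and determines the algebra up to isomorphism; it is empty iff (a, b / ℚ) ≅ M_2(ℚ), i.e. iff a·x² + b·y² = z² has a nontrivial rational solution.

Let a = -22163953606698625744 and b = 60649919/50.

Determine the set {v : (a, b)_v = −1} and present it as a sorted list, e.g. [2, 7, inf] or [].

Mod squares: a ≡ -5513629, b ≡ 1002478. Check v ∈ {∞, 2, 5, 11, 19, 23, 31, 37}.
v=2: v_2(a)=4, v_2(b)=-1; units ≡ 3, 7 (mod 8); ε·ε+αω+βω = 1·1+4·0+-1·1 ≡ 0  ⇒  (a,b)_2 = +1.
v=23: a=23^3·(≡1), b=23^1·(≡18) mod 23; (1|23)=+1, (18|23)=+1; (−1)^{3·1·11}·(+1)^1·(+1)^3 = -1.
v=11: a=11^1·(≡4), b=11^2·(≡4) mod 11; (4|11)=+1, (4|11)=+1; (−1)^{1·2·5}·(+1)^2·(+1)^1 = +1.
v=∞: -5513629 < 0 and 1002478 > 0  ⇒  (a,b)_∞ = +1.
v=5: a=5^0·(≡1), b=5^-2·(≡2) mod 5; (1|5)=+1, (2|5)=-1; (−1)^{0·-2·2}·(+1)^-2·(-1)^0 = +1.
v=31: a=31^3·(≡9), b=31^1·(≡20) mod 31; (9|31)=+1, (20|31)=+1; (−1)^{3·1·15}·(+1)^1·(+1)^3 = -1.
v=19: a=19^3·(≡3), b=19^1·(≡10) mod 19; (3|19)=-1, (10|19)=-1; (−1)^{3·1·9}·(-1)^1·(-1)^3 = -1.
v=37: a=37^3·(≡15), b=37^1·(≡1) mod 37; (15|37)=-1, (1|37)=+1; (−1)^{3·1·18}·(-1)^1·(+1)^3 = -1.
|Ram(-5513629, 1002478)| = 4, even; anisotropic at {19, 23, 31, 37}.

[19, 23, 31, 37]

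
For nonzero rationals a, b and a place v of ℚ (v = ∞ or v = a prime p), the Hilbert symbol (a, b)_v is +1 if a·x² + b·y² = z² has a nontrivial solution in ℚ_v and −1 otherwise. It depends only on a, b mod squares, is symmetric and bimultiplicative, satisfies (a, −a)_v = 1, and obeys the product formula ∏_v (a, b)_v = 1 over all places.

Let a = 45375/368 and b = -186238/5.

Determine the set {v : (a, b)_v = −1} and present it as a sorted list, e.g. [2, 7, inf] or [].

[5, 19, 23, 29]

(a, b) ≡ (345, -5510) mod (ℚ^×)²; places V = {2, 3, 5, 11, 13, 19, 23, 29, ∞}.
(a,b)_5: α=3, u≡1; β=-1, v≡2 (mod 5); (1|5)=+1, (2|5)=-1; sign (−1)^0·+1^-1·-1^3 = -1.
(a,b)_29: α=0, u≡14; β=1, v≡9 (mod 29); (14|29)=-1, (9|29)=+1; sign (−1)^0·-1^1·+1^0 = -1.
(a,b)_23: α=-1, u≡17; β=0, v≡17 (mod 23); (17|23)=-1, (17|23)=-1; sign (−1)^0·-1^0·-1^-1 = -1.
(a,b)_∞: sgn(345)=+, sgn(-5510)=−, so +1.
(a,b)_3: α=1, u≡1; β=0, v≡1 (mod 3); (1|3)=+1, (1|3)=+1; sign (−1)^0·+1^0·+1^1 = +1.
(a,b)_2: α=-4, β=1; u≡1, v≡5 (mod 8); ε(u)ε(v)=0·0, αω(v)=-4·1, βω(u)=1·0; sum ≡ 0  ⇒  +1.
(a,b)_19: α=0, u≡14; β=1, v≡8 (mod 19); (14|19)=-1, (8|19)=-1; sign (−1)^0·-1^1·-1^0 = -1.
(a,b)_11: α=2, u≡9; β=0, v≡5 (mod 11); (9|11)=+1, (5|11)=+1; sign (−1)^0·+1^0·+1^2 = +1.
(a,b)_13: α=0, u≡11; β=2, v≡11 (mod 13); (11|13)=-1, (11|13)=-1; sign (−1)^0·-1^2·-1^0 = +1.
(345, -5510 / ℚ) ramifies at {5, 19, 23, 29}: a division algebra.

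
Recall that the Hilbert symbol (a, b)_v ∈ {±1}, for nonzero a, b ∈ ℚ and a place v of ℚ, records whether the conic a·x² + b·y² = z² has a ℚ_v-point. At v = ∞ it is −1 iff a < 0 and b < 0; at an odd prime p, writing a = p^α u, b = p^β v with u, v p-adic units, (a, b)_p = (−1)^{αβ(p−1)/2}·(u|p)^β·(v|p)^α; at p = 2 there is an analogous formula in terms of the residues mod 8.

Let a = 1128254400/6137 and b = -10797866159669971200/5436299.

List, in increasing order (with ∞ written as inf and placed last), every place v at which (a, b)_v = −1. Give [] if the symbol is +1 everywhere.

[3, 11, 29, 41]

(a, b) ≡ (27183, -4147) mod (ℚ^×)²; places V = {2, 3, 5, 7, 11, 13, 17, 19, 29, 37, 41, ∞}.
(a,b)_3: α=3, u≡1; β=8, v≡2 (mod 3); (1|3)=+1, (2|3)=-1; sign (−1)^0·+1^8·-1^3 = -1.
(a,b)_7: α=2, u≡2; β=4, v≡4 (mod 7); (2|7)=+1, (4|7)=+1; sign (−1)^0·+1^4·+1^2 = +1.
(a,b)_17: α=-1, u≡8; β=0, v≡1 (mod 17); (8|17)=+1, (1|17)=+1; sign (−1)^0·+1^0·+1^-1 = +1.
(a,b)_19: α=-2, u≡14; β=-2, v≡14 (mod 19); (14|19)=-1, (14|19)=-1; sign (−1)^0·-1^-2·-1^-2 = +1.
(a,b)_41: α=1, u≡30; β=2, v≡11 (mod 41); (30|41)=-1, (11|41)=-1; sign (−1)^0·-1^2·-1^1 = -1.
(a,b)_11: α=0, u≡2; β=-1, v≡6 (mod 11); (2|11)=-1, (6|11)=-1; sign (−1)^0·-1^-1·-1^0 = -1.
(a,b)_29: α=0, u≡26; β=1, v≡3 (mod 29); (26|29)=-1, (3|29)=-1; sign (−1)^0·-1^1·-1^0 = -1.
(a,b)_2: α=6, β=8; u≡7, v≡5 (mod 8); ε(u)ε(v)=1·0, αω(v)=6·1, βω(u)=8·0; sum ≡ 0  ⇒  +1.
(a,b)_13: α=1, u≡7; β=3, v≡7 (mod 13); (7|13)=-1, (7|13)=-1; sign (−1)^0·-1^3·-1^1 = +1.
(a,b)_∞: sgn(27183)=+, sgn(-4147)=−, so +1.
(a,b)_37: α=0, u≡21; β=-2, v≡27 (mod 37); (21|37)=+1, (27|37)=+1; sign (−1)^0·+1^-2·+1^0 = +1.
(a,b)_5: α=2, u≡3; β=2, v≡3 (mod 5); (3|5)=-1, (3|5)=-1; sign (−1)^0·-1^2·-1^2 = +1.
(27183, -4147 / ℚ) ramifies at {3, 11, 29, 41}: a division algebra.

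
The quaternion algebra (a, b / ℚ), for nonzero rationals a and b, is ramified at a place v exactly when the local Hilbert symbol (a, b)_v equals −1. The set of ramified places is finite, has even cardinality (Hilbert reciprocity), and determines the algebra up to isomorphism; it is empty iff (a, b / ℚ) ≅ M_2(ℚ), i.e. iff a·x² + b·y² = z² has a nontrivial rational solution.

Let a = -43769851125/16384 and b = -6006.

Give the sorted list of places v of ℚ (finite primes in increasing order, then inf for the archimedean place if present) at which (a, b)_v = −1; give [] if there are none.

[2, 13, 17, inf]

Mod squares: a ≡ -4849845, b ≡ -6006. Check v ∈ {∞, 2, 3, 5, 7, 11, 13, 17, 19}.
v=3: a=3^1·(≡1), b=3^1·(≡2) mod 3; (1|3)=+1, (2|3)=-1; (−1)^{1·1·1}·(+1)^1·(-1)^1 = +1.
v=2: v_2(a)=-14, v_2(b)=1; units ≡ 3, 5 (mod 8); ε·ε+αω+βω = 1·0+-14·1+1·1 ≡ 1  ⇒  (a,b)_2 = -1.
v=13: a=13^1·(≡10), b=13^1·(≡6) mod 13; (10|13)=+1, (6|13)=-1; (−1)^{1·1·6}·(+1)^1·(-1)^1 = -1.
v=17: a=17^1·(≡13), b=17^0·(≡12) mod 17; (13|17)=+1, (12|17)=-1; (−1)^{1·0·8}·(+1)^0·(-1)^1 = -1.
v=19: a=19^3·(≡10), b=19^0·(≡17) mod 19; (10|19)=-1, (17|19)=+1; (−1)^{3·0·9}·(-1)^0·(+1)^3 = +1.
v=5: a=5^3·(≡4), b=5^0·(≡4) mod 5; (4|5)=+1, (4|5)=+1; (−1)^{3·0·2}·(+1)^0·(+1)^3 = +1.
v=7: a=7^1·(≡2), b=7^1·(≡3) mod 7; (2|7)=+1, (3|7)=-1; (−1)^{1·1·3}·(+1)^1·(-1)^1 = +1.
v=∞: -4849845 < 0 and -6006 < 0  ⇒  (a,b)_∞ = -1.
v=11: a=11^1·(≡7), b=11^1·(≡4) mod 11; (7|11)=-1, (4|11)=+1; (−1)^{1·1·5}·(-1)^1·(+1)^1 = +1.
Ram(-4849845, -6006) = {2, 13, 17, ∞}; no ℚ_2-point on the conic.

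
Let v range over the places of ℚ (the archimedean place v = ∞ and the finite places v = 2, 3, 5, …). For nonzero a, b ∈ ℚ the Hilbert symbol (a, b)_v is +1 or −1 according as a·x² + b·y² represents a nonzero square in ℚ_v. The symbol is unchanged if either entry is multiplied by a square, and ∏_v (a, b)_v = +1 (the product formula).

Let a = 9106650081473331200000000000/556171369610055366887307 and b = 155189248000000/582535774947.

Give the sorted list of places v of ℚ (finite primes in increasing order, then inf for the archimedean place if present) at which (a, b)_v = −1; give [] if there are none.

[2, 37]

(a, b) ≡ (15, 111) mod (ℚ^×)²; places V = {2, 3, 5, 7, 11, 17, 23, 37, ∞}.
(a,b)_5: α=11, u≡3; β=6, v≡1 (mod 5); (3|5)=-1, (1|5)=+1; sign (−1)^0·-1^6·+1^11 = +1.
(a,b)_11: α=2, u≡5; β=0, v≡1 (mod 11); (5|11)=+1, (1|11)=+1; sign (−1)^0·+1^0·+1^2 = +1.
(a,b)_23: α=-6, u≡15; β=-4, v≡14 (mod 23); (15|23)=-1, (14|23)=-1; sign (−1)^0·-1^-4·-1^-6 = +1.
(a,b)_3: α=-3, u≡2; β=-1, v≡1 (mod 3); (2|3)=-1, (1|3)=+1; sign (−1)^1·-1^-1·+1^-3 = +1.
(a,b)_7: α=-8, u≡2; β=-4, v≡5 (mod 7); (2|7)=+1, (5|7)=-1; sign (−1)^0·+1^-4·-1^-8 = +1.
(a,b)_∞: sgn(15)=+, sgn(111)=+, so +1.
(a,b)_2: α=50, β=28; u≡7, v≡7 (mod 8); ε(u)ε(v)=1·1, αω(v)=50·0, βω(u)=28·0; sum ≡ 1  ⇒  -1.
(a,b)_17: α=-6, u≡2; β=-2, v≡2 (mod 17); (2|17)=+1, (2|17)=+1; sign (−1)^0·+1^-2·+1^-6 = +1.
(a,b)_37: α=2, u≡32; β=1, v≡25 (mod 37); (32|37)=-1, (25|37)=+1; sign (−1)^0·-1^1·+1^2 = -1.
|Ram(15, 111)| = 2, even; anisotropic at {2, 37}.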